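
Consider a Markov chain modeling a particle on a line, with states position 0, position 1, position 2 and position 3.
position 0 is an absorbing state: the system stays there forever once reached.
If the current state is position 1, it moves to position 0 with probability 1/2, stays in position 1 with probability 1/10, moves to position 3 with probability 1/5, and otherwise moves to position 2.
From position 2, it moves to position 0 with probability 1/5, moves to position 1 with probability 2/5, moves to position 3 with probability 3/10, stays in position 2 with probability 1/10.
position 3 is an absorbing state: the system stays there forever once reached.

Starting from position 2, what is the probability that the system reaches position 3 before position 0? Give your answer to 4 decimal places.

Let h(s) be the probability of absorption at position 3 starting from transient state s. Then h(position 3) = 1 and h(position 0) = 0. By first-step analysis:
h(position 1) = 0.5·0 + 0.1·h(position 1) + 0.2·h(position 2) + 0.2·1
h(position 2) = 0.2·0 + 0.4·h(position 1) + 0.1·h(position 2) + 0.3·1
Solving: h(position 1) = 0.3288, h(position 2) = 0.4795.
Starting from position 2, the probability is 0.4795.

0.4795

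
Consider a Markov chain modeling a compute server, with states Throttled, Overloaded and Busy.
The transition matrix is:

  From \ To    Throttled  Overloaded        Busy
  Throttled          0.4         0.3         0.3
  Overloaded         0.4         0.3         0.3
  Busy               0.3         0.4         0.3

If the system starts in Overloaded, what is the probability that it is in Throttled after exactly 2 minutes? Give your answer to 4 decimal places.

0.3700

Sum over the intermediate state after 1 minute:
P = P(Overloaded→Throttled)·P(Throttled→Throttled) + P(Overloaded→Overloaded)·P(Overloaded→Throttled) + P(Overloaded→Busy)·P(Busy→Throttled)
  = 0.4×0.4 + 0.3×0.4 + 0.3×0.3
  = 0.1600 + 0.1200 + 0.0900 = 0.3700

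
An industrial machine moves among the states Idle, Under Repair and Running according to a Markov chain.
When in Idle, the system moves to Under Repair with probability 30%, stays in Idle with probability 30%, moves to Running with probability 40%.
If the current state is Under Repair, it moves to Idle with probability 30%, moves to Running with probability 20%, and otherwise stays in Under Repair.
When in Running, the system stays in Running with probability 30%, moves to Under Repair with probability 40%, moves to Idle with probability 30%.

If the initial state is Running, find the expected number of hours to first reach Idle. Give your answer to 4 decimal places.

3.3333

Let t(s) be the expected number of hours to first reach Idle from state s, with t(Idle) = 0. Conditioning on the first hour:
t(Under Repair) = 1 + 0.5·t(Under Repair) + 0.2·t(Running)
t(Running) = 1 + 0.4·t(Under Repair) + 0.3·t(Running)
Solving: t(Under Repair) = 3.3333, t(Running) = 3.3333.
Expected hours from Running to Idle: 3.3333.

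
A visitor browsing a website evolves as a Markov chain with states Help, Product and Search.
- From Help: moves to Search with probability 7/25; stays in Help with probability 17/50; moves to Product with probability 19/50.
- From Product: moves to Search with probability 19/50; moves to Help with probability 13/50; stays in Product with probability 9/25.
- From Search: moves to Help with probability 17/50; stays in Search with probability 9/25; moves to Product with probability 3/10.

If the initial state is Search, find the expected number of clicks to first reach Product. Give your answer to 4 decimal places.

Let t(s) be the expected number of clicks to first reach Product from state s, with t(Product) = 0. Conditioning on the first click:
t(Help) = 1 + 0.34·t(Help) + 0.28·t(Search)
t(Search) = 1 + 0.34·t(Help) + 0.36·t(Search)
Solving: t(Help) = 2.8117, t(Search) = 3.0562.
Expected clicks from Search to Product: 3.0562.

3.0562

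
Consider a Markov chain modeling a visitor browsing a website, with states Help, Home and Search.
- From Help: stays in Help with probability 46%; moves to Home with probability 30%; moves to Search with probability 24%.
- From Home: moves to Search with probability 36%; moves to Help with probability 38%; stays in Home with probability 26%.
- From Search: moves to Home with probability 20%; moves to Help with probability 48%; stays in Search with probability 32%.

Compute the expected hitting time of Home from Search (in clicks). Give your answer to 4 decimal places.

Let t(s) be the expected number of clicks to first reach Home from state s, with t(Home) = 0. Conditioning on the first click:
t(Help) = 1 + 0.46·t(Help) + 0.24·t(Search)
t(Search) = 1 + 0.48·t(Help) + 0.32·t(Search)
Solving: t(Help) = 3.6508, t(Search) = 4.0476.
Expected clicks from Search to Home: 4.0476.

4.0476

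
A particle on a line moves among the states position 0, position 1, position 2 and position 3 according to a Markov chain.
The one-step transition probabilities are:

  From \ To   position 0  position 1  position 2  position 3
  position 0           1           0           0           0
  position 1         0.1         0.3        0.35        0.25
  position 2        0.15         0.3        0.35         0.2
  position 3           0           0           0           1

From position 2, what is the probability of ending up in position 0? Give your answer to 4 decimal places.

0.3857

Let h(s) be the probability of absorption at position 0 starting from transient state s. Then h(position 0) = 1 and h(position 3) = 0. By first-step analysis:
h(position 1) = 0.1·1 + 0.3·h(position 1) + 0.35·h(position 2) + 0.25·0
h(position 2) = 0.15·1 + 0.3·h(position 1) + 0.35·h(position 2) + 0.2·0
Solving: h(position 1) = 0.3357, h(position 2) = 0.3857.
Starting from position 2, the probability is 0.3857.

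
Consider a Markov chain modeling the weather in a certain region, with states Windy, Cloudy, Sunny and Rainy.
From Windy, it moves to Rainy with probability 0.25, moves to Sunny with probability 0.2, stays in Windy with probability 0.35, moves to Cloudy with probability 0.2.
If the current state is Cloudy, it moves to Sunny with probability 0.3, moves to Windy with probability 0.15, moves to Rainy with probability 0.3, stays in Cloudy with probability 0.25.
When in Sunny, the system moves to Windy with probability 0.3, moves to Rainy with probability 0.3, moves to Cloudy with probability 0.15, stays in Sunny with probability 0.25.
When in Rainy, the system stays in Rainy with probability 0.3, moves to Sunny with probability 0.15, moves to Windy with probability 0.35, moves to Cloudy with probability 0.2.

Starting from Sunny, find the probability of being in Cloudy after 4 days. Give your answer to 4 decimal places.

Propagate the distribution vector 4 days from Sunny.
After 0 days: (0.0000, 0.0000, 1.0000, 0.0000)
After 1 day: (0.3000, 0.1500, 0.2500, 0.3000)
After 2 days: (0.3075, 0.1950, 0.2125, 0.2850)
After 3 days: (0.3004, 0.1991, 0.2159, 0.2846)
After 4 days: (0.2994, 0.1992, 0.2165, 0.2850)
P(in Cloudy after 4 days) = 0.1992

0.1992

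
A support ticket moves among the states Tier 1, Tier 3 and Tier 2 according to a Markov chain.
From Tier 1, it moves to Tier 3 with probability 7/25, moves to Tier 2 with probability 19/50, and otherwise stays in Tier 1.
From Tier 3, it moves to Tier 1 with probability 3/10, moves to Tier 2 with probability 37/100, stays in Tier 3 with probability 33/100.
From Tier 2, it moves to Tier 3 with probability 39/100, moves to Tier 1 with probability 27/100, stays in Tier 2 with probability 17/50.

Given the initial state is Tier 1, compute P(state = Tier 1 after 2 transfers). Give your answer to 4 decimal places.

Sum over the intermediate state after 1 transfer:
P = P(Tier 1→Tier 1)·P(Tier 1→Tier 1) + P(Tier 1→Tier 3)·P(Tier 3→Tier 1) + P(Tier 1→Tier 2)·P(Tier 2→Tier 1)
  = 0.34×0.34 + 0.28×0.3 + 0.38×0.27
  = 0.1156 + 0.0840 + 0.1026 = 0.3022

0.3022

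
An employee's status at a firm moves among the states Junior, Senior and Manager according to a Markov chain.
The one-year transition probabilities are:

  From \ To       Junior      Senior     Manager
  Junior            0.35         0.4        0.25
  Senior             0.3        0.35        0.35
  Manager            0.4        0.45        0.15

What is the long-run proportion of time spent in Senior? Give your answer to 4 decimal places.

0.3935

Let the stationary distribution be π with π = πP and π_1 + π_2 + π_3 = 1.
π_1 = 0.35·π_1 + 0.3·π_2 + 0.4·π_3
π_2 = 0.4·π_1 + 0.35·π_2 + 0.45·π_3
Solving with the normalization constraint gives π = (0.3435, 0.3935, 0.2630).
So the stationary probability of Senior is 0.3935.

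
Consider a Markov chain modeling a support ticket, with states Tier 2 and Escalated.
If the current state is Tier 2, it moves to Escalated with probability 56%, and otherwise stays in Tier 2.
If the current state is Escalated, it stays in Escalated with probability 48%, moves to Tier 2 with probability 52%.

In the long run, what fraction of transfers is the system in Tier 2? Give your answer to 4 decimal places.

0.4815

Let the stationary distribution be π with π = πP and π_1 + π_2 = 1.
π_1 = 0.44·π_1 + 0.52·π_2
Solving with the normalization constraint gives π = (0.4815, 0.5185).
So the stationary probability of Tier 2 is 0.4815.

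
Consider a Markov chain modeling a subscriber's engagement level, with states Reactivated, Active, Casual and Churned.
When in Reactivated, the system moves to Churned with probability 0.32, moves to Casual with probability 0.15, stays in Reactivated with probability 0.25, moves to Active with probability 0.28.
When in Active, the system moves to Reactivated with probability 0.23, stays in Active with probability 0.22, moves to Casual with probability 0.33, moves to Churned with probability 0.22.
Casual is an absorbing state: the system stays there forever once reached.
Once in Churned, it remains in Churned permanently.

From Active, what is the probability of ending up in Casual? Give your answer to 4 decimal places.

0.5417

Let h(s) be the probability of absorption at Casual starting from transient state s. Then h(Casual) = 1 and h(Churned) = 0. By first-step analysis:
h(Reactivated) = 0.25·h(Reactivated) + 0.28·h(Active) + 0.15·1 + 0.32·0
h(Active) = 0.23·h(Reactivated) + 0.22·h(Active) + 0.33·1 + 0.22·0
Solving: h(Reactivated) = 0.4022, h(Active) = 0.5417.
Starting from Active, the probability is 0.5417.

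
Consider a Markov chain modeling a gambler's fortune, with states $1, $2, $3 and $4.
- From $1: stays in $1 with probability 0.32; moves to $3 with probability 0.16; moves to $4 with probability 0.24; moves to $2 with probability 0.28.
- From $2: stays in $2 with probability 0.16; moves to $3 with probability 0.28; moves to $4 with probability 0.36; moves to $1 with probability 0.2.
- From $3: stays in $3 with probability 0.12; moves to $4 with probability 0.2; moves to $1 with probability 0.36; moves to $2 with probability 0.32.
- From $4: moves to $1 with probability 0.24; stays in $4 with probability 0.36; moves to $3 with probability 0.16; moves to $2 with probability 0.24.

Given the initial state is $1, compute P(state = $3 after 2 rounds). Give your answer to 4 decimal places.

Propagate the distribution vector 2 rounds from $1.
After 0 rounds: (1.0000, 0.0000, 0.0000, 0.0000)
After 1 round: (0.3200, 0.2800, 0.1600, 0.2400)
After 2 rounds: (0.2736, 0.2432, 0.1872, 0.2960)
P(in $3 after 2 rounds) = 0.1872

0.1872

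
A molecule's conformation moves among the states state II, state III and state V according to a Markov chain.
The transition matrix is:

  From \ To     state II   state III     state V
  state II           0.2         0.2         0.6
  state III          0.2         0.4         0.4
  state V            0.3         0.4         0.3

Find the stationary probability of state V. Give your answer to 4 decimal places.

0.4074

Let the stationary distribution be π with π = πP and π_1 + π_2 + π_3 = 1.
π_1 = 0.2·π_1 + 0.2·π_2 + 0.3·π_3
π_2 = 0.2·π_1 + 0.4·π_2 + 0.4·π_3
Solving with the normalization constraint gives π = (0.2407, 0.3519, 0.4074).
So the stationary probability of state V is 0.4074.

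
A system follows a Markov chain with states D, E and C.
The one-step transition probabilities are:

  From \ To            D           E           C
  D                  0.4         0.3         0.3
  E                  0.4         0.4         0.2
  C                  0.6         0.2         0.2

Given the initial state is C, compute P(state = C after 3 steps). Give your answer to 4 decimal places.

Propagate the distribution vector 3 steps from C.
After 0 steps: (0.0000, 0.0000, 1.0000)
After 1 step: (0.6000, 0.2000, 0.2000)
After 2 steps: (0.4400, 0.3000, 0.2600)
After 3 steps: (0.4520, 0.3040, 0.2440)
P(in C after 3 steps) = 0.2440

0.2440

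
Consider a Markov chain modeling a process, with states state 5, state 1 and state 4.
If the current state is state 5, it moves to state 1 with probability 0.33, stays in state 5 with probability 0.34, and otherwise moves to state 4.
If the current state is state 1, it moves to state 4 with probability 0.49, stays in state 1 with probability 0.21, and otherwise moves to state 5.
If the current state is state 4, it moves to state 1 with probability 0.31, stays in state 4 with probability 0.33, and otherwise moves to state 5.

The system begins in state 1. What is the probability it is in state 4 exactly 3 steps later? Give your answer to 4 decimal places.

Propagate the distribution vector 3 steps from state 1.
After 0 steps: (0.0000, 1.0000, 0.0000)
After 1 step: (0.3000, 0.2100, 0.4900)
After 2 steps: (0.3414, 0.2950, 0.3636)
After 3 steps: (0.3355, 0.2873, 0.3772)
P(in state 4 after 3 steps) = 0.3772

0.3772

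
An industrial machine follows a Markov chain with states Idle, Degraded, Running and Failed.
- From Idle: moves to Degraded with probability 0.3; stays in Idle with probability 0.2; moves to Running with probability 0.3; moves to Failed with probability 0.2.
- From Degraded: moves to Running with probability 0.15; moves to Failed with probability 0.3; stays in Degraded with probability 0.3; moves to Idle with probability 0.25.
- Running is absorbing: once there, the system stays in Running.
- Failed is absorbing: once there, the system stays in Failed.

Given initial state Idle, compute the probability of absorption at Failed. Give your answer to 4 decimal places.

0.4742

Let h(s) be the probability of absorption at Failed starting from transient state s. Then h(Failed) = 1 and h(Running) = 0. By first-step analysis:
h(Idle) = 0.2·h(Idle) + 0.3·h(Degraded) + 0.3·0 + 0.2·1
h(Degraded) = 0.25·h(Idle) + 0.3·h(Degraded) + 0.15·0 + 0.3·1
Solving: h(Idle) = 0.4742, h(Degraded) = 0.5979.
Starting from Idle, the probability is 0.4742.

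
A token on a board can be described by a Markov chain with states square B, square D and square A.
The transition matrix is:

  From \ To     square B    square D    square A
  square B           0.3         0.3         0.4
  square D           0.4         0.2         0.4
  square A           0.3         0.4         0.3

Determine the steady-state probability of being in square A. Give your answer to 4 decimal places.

0.3636

Let the stationary distribution be π with π = πP and π_1 + π_2 + π_3 = 1.
π_1 = 0.3·π_1 + 0.4·π_2 + 0.3·π_3
π_2 = 0.3·π_1 + 0.2·π_2 + 0.4·π_3
Solving with the normalization constraint gives π = (0.3306, 0.3058, 0.3636).
So the stationary probability of square A is 0.3636.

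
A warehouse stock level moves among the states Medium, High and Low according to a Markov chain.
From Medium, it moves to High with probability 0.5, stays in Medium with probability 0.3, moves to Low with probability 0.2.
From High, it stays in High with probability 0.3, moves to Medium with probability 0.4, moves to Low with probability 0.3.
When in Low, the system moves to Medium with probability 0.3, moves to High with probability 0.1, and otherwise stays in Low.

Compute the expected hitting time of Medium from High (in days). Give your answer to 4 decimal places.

Let t(s) be the expected number of days to first reach Medium from state s, with t(Medium) = 0. Conditioning on the first day:
t(High) = 1 + 0.3·t(High) + 0.3·t(Low)
t(Low) = 1 + 0.1·t(High) + 0.6·t(Low)
Solving: t(High) = 2.8000, t(Low) = 3.2000.
Expected days from High to Medium: 2.8000.

2.8000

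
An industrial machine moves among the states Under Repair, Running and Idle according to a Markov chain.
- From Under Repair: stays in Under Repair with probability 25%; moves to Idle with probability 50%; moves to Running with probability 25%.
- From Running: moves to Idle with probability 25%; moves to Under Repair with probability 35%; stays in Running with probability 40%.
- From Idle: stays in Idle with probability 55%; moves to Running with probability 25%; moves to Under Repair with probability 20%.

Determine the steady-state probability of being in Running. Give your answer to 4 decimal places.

0.2941

Let the stationary distribution be π with π = πP and π_1 + π_2 + π_3 = 1.
π_1 = 0.25·π_1 + 0.35·π_2 + 0.2·π_3
π_2 = 0.25·π_1 + 0.4·π_2 + 0.25·π_3
Solving with the normalization constraint gives π = (0.2570, 0.2941, 0.4489).
So the stationary probability of Running is 0.2941.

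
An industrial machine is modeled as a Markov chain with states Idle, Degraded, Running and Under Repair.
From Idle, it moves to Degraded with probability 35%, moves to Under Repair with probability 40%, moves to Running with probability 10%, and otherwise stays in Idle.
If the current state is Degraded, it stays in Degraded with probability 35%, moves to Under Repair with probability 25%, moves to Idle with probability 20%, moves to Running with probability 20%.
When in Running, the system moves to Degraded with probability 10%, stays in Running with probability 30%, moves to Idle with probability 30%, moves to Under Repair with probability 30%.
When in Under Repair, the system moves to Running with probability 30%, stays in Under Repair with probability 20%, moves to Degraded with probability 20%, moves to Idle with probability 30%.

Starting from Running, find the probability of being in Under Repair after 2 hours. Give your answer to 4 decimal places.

Propagate the distribution vector 2 hours from Running.
After 0 hours: (0.0000, 0.0000, 1.0000, 0.0000)
After 1 hour: (0.3000, 0.1000, 0.3000, 0.3000)
After 2 hours: (0.2450, 0.2300, 0.2300, 0.2950)
P(in Under Repair after 2 hours) = 0.2950

0.2950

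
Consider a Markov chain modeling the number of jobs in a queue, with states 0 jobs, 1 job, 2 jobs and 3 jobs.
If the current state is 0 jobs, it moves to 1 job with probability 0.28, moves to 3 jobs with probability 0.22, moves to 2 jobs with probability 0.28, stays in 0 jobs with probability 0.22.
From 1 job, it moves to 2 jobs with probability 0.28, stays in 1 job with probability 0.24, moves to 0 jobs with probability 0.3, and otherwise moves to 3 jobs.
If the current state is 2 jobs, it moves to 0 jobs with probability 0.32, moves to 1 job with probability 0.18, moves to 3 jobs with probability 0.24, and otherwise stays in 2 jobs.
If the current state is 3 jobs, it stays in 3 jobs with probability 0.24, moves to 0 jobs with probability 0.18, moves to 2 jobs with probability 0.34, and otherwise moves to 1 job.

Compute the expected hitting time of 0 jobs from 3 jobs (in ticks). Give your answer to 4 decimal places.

4.0165

Let t(s) be the expected number of ticks to first reach 0 jobs from state s, with t(0 jobs) = 0. Conditioning on the first tick:
t(1 job) = 1 + 0.24·t(1 job) + 0.28·t(2 jobs) + 0.18·t(3 jobs)
t(2 jobs) = 1 + 0.18·t(1 job) + 0.26·t(2 jobs) + 0.24·t(3 jobs)
t(3 jobs) = 1 + 0.24·t(1 job) + 0.34·t(2 jobs) + 0.24·t(3 jobs)
Solving: t(1 job) = 3.5643, t(2 jobs) = 3.5210, t(3 jobs) = 4.0165.
Expected ticks from 3 jobs to 0 jobs: 4.0165.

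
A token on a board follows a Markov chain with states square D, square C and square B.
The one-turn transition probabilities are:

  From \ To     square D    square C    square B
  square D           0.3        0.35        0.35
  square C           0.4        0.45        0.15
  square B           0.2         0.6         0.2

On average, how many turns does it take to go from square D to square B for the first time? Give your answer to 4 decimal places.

3.6735

Let t(s) be the expected number of turns to first reach square B from state s, with t(square B) = 0. Conditioning on the first turn:
t(square D) = 1 + 0.3·t(square D) + 0.35·t(square C)
t(square C) = 1 + 0.4·t(square D) + 0.45·t(square C)
Solving: t(square D) = 3.6735, t(square C) = 4.4898.
Expected turns from square D to square B: 3.6735.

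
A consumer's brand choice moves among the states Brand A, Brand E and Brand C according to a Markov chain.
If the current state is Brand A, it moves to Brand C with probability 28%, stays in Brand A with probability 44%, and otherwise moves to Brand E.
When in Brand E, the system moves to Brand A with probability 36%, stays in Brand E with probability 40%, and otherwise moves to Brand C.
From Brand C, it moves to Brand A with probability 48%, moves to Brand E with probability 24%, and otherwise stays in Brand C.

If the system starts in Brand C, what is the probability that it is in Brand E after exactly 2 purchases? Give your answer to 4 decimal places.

0.2976

Sum over the intermediate state after 1 purchase:
P = P(Brand C→Brand A)·P(Brand A→Brand E) + P(Brand C→Brand E)·P(Brand E→Brand E) + P(Brand C→Brand C)·P(Brand C→Brand E)
  = 0.48×0.28 + 0.24×0.4 + 0.28×0.24
  = 0.1344 + 0.0960 + 0.0672 = 0.2976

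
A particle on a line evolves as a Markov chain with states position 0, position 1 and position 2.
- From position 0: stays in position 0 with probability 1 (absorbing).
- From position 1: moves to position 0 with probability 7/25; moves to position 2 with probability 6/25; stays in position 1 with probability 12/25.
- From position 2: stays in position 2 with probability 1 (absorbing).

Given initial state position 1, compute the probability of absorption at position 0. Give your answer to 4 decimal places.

Let h(s) be the probability of absorption at position 0 starting from transient state s. Then h(position 0) = 1 and h(position 2) = 0. By first-step analysis:
h(position 1) = 0.28·1 + 0.48·h(position 1) + 0.24·0
Solving: h(position 1) = 0.5385.
Starting from position 1, the probability is 0.5385.

0.5385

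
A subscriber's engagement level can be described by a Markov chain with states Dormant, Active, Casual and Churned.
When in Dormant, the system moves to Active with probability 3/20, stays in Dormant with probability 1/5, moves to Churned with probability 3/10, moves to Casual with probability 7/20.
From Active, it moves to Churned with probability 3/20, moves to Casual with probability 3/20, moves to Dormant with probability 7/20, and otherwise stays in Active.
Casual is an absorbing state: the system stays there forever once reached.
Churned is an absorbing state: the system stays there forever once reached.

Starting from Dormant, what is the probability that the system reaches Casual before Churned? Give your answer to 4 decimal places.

0.5348

Let h(s) be the probability of absorption at Casual starting from transient state s. Then h(Casual) = 1 and h(Churned) = 0. By first-step analysis:
h(Dormant) = 0.2·h(Dormant) + 0.15·h(Active) + 0.35·1 + 0.3·0
h(Active) = 0.35·h(Dormant) + 0.35·h(Active) + 0.15·1 + 0.15·0
Solving: h(Dormant) = 0.5348, h(Active) = 0.5187.
Starting from Dormant, the probability is 0.5348.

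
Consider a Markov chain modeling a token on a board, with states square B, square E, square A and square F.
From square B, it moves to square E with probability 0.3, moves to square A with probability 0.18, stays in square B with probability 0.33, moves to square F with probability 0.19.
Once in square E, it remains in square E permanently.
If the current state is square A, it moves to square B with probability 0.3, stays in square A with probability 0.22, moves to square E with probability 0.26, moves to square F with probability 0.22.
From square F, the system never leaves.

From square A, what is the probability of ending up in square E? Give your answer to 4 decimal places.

Let h(s) be the probability of absorption at square E starting from transient state s. Then h(square E) = 1 and h(square F) = 0. By first-step analysis:
h(square B) = 0.33·h(square B) + 0.3·1 + 0.18·h(square A) + 0.19·0
h(square A) = 0.3·h(square B) + 0.26·1 + 0.22·h(square A) + 0.22·0
Solving: h(square B) = 0.5992, h(square A) = 0.5638.
Starting from square A, the probability is 0.5638.

0.5638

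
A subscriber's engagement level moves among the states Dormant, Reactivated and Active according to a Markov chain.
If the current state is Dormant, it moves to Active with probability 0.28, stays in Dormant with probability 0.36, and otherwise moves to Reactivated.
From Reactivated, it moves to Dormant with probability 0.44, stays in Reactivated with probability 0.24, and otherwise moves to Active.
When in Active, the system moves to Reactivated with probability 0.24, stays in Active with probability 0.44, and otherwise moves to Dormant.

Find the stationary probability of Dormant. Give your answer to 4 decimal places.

Let the stationary distribution be π with π = πP and π_1 + π_2 + π_3 = 1.
π_1 = 0.36·π_1 + 0.44·π_2 + 0.32·π_3
π_2 = 0.36·π_1 + 0.24·π_2 + 0.24·π_3
Solving with the normalization constraint gives π = (0.3689, 0.2843, 0.3469).
So the stationary probability of Dormant is 0.3689.

0.3689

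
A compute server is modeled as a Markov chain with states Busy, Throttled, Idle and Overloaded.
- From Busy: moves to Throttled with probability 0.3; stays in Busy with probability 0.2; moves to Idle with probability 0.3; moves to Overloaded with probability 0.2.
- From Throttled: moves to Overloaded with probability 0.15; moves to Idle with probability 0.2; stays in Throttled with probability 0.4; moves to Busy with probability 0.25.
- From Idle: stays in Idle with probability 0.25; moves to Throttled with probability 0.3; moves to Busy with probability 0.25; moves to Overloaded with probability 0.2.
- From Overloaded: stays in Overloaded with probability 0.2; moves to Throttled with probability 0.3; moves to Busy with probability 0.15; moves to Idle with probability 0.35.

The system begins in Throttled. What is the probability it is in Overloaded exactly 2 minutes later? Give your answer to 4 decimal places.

Propagate the distribution vector 2 minutes from Throttled.
After 0 minutes: (0.0000, 1.0000, 0.0000, 0.0000)
After 1 minute: (0.2500, 0.4000, 0.2000, 0.1500)
After 2 minutes: (0.2225, 0.3400, 0.2575, 0.1800)
P(in Overloaded after 2 minutes) = 0.1800

0.1800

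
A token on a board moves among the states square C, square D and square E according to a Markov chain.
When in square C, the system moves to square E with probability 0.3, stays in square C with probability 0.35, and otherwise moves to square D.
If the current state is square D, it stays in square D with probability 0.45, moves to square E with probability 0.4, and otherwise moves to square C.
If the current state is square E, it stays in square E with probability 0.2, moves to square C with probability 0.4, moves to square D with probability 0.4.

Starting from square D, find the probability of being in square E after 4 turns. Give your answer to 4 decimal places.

Propagate the distribution vector 4 turns from square D.
After 0 turns: (0.0000, 1.0000, 0.0000)
After 1 turn: (0.1500, 0.4500, 0.4000)
After 2 turns: (0.2800, 0.4150, 0.3050)
After 3 turns: (0.2823, 0.4068, 0.3110)
After 4 turns: (0.2842, 0.4062, 0.3096)
P(in square E after 4 turns) = 0.3096

0.3096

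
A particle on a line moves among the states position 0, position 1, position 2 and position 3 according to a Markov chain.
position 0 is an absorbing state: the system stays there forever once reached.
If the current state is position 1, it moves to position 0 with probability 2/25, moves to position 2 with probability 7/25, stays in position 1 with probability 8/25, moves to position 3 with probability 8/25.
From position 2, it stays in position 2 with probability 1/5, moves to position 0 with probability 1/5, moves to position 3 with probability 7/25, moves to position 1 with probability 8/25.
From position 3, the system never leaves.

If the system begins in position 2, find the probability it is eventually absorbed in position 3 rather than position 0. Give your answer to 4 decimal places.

Let h(s) be the probability of absorption at position 3 starting from transient state s. Then h(position 3) = 1 and h(position 0) = 0. By first-step analysis:
h(position 1) = 0.08·0 + 0.32·h(position 1) + 0.28·h(position 2) + 0.32·1
h(position 2) = 0.2·0 + 0.32·h(position 1) + 0.2·h(position 2) + 0.28·1
Solving: h(position 1) = 0.7359, h(position 2) = 0.6444.
Starting from position 2, the probability is 0.6444.

0.6444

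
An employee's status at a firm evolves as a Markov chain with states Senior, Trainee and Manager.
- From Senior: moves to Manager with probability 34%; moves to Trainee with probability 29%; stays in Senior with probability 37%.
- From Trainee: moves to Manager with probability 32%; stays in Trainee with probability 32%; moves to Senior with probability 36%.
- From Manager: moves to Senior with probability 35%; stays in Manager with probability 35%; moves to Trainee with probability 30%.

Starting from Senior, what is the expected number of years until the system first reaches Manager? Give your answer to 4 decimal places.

Let t(s) be the expected number of years to first reach Manager from state s, with t(Manager) = 0. Conditioning on the first year:
t(Senior) = 1 + 0.37·t(Senior) + 0.29·t(Trainee)
t(Trainee) = 1 + 0.36·t(Senior) + 0.32·t(Trainee)
Solving: t(Senior) = 2.9938, t(Trainee) = 3.0556.
Expected years from Senior to Manager: 2.9938.

2.9938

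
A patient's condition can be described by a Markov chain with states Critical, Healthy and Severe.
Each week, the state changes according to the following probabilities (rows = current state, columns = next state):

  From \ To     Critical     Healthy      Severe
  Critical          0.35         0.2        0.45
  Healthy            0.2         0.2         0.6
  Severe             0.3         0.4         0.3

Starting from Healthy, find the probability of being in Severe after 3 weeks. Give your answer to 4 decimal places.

0.4395

Propagate the distribution vector 3 weeks from Healthy.
After 0 weeks: (0.0000, 1.0000, 0.0000)
After 1 week: (0.2000, 0.2000, 0.6000)
After 2 weeks: (0.2900, 0.3200, 0.3900)
After 3 weeks: (0.2825, 0.2780, 0.4395)
P(in Severe after 3 weeks) = 0.4395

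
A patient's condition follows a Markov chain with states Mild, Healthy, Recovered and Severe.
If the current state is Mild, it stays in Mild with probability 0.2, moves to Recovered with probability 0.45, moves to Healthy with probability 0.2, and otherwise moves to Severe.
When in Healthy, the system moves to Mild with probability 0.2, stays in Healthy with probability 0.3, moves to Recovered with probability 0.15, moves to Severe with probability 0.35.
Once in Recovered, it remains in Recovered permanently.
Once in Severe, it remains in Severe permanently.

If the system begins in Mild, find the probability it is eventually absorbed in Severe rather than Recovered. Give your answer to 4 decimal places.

Let h(s) be the probability of absorption at Severe starting from transient state s. Then h(Severe) = 1 and h(Recovered) = 0. By first-step analysis:
h(Mild) = 0.2·h(Mild) + 0.2·h(Healthy) + 0.45·0 + 0.15·1
h(Healthy) = 0.2·h(Mild) + 0.3·h(Healthy) + 0.15·0 + 0.35·1
Solving: h(Mild) = 0.3365, h(Healthy) = 0.5962.
Starting from Mild, the probability is 0.3365.

0.3365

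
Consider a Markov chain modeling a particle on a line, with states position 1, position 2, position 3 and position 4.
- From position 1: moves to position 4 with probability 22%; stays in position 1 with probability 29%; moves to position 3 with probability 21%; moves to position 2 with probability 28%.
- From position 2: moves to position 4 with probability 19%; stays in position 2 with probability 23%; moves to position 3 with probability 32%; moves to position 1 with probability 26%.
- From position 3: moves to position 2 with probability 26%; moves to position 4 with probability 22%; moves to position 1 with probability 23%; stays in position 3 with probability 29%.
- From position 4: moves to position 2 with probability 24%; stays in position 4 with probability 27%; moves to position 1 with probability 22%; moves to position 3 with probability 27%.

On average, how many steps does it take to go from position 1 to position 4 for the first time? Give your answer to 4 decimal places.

4.7137

Let t(s) be the expected number of steps to first reach position 4 from state s, with t(position 4) = 0. Conditioning on the first step:
t(position 1) = 1 + 0.29·t(position 1) + 0.28·t(position 2) + 0.21·t(position 3)
t(position 2) = 1 + 0.26·t(position 1) + 0.23·t(position 2) + 0.32·t(position 3)
t(position 3) = 1 + 0.23·t(position 1) + 0.26·t(position 2) + 0.29·t(position 3)
Solving: t(position 1) = 4.7137, t(position 2) = 4.8481, t(position 3) = 4.7108.
Expected steps from position 1 to position 4: 4.7137.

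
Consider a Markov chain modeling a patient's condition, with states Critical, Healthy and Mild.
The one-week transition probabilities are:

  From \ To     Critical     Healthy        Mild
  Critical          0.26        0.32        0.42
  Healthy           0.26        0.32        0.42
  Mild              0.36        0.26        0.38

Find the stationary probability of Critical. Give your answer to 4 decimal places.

0.3004

Let the stationary distribution be π with π = πP and π_1 + π_2 + π_3 = 1.
π_1 = 0.26·π_1 + 0.26·π_2 + 0.36·π_3
π_2 = 0.32·π_1 + 0.32·π_2 + 0.26·π_3
Solving with the normalization constraint gives π = (0.3004, 0.2958, 0.4038).
So the stationary probability of Critical is 0.3004.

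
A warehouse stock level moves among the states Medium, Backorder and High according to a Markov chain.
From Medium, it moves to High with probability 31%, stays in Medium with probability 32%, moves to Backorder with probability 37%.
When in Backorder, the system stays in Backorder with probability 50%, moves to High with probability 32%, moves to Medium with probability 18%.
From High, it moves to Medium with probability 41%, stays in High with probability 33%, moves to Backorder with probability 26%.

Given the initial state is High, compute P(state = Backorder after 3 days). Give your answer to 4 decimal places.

Propagate the distribution vector 3 days from High.
After 0 days: (0.0000, 0.0000, 1.0000)
After 1 day: (0.4100, 0.2600, 0.3300)
After 2 days: (0.3133, 0.3675, 0.3192)
After 3 days: (0.2973, 0.3827, 0.3201)
P(in Backorder after 3 days) = 0.3827

0.3827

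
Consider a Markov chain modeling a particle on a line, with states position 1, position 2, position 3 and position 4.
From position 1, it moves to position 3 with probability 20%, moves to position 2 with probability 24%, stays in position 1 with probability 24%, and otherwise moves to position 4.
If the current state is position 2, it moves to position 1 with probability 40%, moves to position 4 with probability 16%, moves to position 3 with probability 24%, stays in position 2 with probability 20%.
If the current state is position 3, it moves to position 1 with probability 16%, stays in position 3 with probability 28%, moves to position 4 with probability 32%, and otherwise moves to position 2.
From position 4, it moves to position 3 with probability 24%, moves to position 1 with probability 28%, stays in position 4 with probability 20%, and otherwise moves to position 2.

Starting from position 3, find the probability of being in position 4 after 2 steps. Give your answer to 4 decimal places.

0.2432

Propagate the distribution vector 2 steps from position 3.
After 0 steps: (0.0000, 0.0000, 1.0000, 0.0000)
After 1 step: (0.1600, 0.2400, 0.2800, 0.3200)
After 2 steps: (0.2688, 0.2432, 0.2448, 0.2432)
P(in position 4 after 2 steps) = 0.2432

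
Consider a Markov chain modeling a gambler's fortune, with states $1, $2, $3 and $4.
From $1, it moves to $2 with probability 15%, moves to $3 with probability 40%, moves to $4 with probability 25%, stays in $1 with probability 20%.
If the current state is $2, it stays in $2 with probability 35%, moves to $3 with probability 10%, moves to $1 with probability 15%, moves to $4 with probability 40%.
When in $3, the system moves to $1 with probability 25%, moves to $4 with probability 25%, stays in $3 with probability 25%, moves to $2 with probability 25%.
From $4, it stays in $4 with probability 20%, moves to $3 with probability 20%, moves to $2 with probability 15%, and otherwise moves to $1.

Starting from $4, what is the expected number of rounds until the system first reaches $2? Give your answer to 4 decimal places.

5.6275

Let t(s) be the expected number of rounds to first reach $2 from state s, with t($2) = 0. Conditioning on the first round:
t($1) = 1 + 0.2·t($1) + 0.4·t($3) + 0.25·t($4)
t($3) = 1 + 0.25·t($1) + 0.25·t($3) + 0.25·t($4)
t($4) = 1 + 0.45·t($1) + 0.2·t($3) + 0.2·t($4)
Solving: t($1) = 5.5358, t($3) = 5.0544, t($4) = 5.6275.
Expected rounds from $4 to $2: 5.6275.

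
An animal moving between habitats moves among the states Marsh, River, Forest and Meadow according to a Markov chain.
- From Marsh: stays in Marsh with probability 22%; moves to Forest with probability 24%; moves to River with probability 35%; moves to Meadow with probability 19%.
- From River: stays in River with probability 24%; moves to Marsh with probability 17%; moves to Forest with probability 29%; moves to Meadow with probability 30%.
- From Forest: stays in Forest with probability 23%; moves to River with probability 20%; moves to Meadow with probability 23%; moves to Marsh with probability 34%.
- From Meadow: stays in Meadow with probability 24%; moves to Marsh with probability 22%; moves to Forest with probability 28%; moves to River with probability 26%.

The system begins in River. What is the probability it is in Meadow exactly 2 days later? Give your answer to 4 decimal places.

0.2430

Propagate the distribution vector 2 days from River.
After 0 days: (0.0000, 1.0000, 0.0000, 0.0000)
After 1 day: (0.1700, 0.2400, 0.2900, 0.3000)
After 2 days: (0.2428, 0.2531, 0.2611, 0.2430)
P(in Meadow after 2 days) = 0.2430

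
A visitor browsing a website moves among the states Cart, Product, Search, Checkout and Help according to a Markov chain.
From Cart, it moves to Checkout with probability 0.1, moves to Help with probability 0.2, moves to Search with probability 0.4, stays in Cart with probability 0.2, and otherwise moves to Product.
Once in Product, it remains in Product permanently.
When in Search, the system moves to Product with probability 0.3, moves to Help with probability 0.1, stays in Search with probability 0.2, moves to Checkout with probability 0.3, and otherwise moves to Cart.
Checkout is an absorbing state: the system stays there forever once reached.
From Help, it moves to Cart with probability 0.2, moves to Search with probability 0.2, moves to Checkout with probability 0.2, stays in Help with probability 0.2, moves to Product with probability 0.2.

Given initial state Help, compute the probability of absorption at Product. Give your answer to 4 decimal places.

0.5000

Let h(s) be the probability of absorption at Product starting from transient state s. Then h(Product) = 1 and h(Checkout) = 0. By first-step analysis:
h(Cart) = 0.2·h(Cart) + 0.1·1 + 0.4·h(Search) + 0.1·0 + 0.2·h(Help)
h(Search) = 0.1·h(Cart) + 0.3·1 + 0.2·h(Search) + 0.3·0 + 0.1·h(Help)
h(Help) = 0.2·h(Cart) + 0.2·1 + 0.2·h(Search) + 0.2·0 + 0.2·h(Help)
Solving: h(Cart) = 0.5000, h(Search) = 0.5000, h(Help) = 0.5000.
Starting from Help, the probability is 0.5000.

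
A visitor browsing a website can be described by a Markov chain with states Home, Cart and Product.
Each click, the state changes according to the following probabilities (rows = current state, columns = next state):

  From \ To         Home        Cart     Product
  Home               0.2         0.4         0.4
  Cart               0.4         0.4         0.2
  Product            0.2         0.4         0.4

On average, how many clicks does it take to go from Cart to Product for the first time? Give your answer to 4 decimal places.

Let t(s) be the expected number of clicks to first reach Product from state s, with t(Product) = 0. Conditioning on the first click:
t(Home) = 1 + 0.2·t(Home) + 0.4·t(Cart)
t(Cart) = 1 + 0.4·t(Home) + 0.4·t(Cart)
Solving: t(Home) = 3.1250, t(Cart) = 3.7500.
Expected clicks from Cart to Product: 3.7500.

3.7500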